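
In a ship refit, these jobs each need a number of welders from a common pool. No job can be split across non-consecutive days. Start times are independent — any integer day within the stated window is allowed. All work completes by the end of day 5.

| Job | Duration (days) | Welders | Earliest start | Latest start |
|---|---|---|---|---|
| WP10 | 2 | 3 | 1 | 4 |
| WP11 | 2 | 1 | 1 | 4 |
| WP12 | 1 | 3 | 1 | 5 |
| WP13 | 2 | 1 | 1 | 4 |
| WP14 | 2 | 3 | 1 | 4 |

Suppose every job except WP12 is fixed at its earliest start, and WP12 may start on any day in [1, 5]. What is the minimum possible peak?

8

WP12@1: d1:11  d2:8  d3:0  d4:0  d5:0 → peak 11
WP12@2: d1:8  d2:11  d3:0  d4:0  d5:0 → peak 11
WP12@3: d1:8  d2:8  d3:3  d4:0  d5:0 → peak 8
WP12@4: d1:8  d2:8  d3:0  d4:3  d5:0 → peak 8
WP12@5: d1:8  d2:8  d3:0  d4:0  d5:3 → peak 8
Best is WP12@3, peak 8.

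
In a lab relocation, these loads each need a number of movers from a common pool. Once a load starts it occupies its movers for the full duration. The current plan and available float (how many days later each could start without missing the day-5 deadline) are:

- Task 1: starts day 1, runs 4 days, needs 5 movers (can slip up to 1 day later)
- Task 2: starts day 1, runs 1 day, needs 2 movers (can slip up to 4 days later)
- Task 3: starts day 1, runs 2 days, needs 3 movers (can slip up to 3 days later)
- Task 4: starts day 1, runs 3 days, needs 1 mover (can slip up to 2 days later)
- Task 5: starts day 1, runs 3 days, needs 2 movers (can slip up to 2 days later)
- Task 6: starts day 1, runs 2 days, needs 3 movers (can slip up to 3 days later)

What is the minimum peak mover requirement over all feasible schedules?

Early-start (Task 1@1, Task 2@1, Task 3@1, Task 4@1, Task 5@1, Task 6@1) gives peak 16: d1:16  d2:14  d3:8  d4:5  d5:0.
Shift Task 2→3, Task 5→3, Task 6→4.
Schedule Task 1@1, Task 2@3, Task 3@1, Task 4@1, Task 5@3, Task 6@4: d1:9  d2:9  d3:10  d4:10  d5:5 — peak 10.

10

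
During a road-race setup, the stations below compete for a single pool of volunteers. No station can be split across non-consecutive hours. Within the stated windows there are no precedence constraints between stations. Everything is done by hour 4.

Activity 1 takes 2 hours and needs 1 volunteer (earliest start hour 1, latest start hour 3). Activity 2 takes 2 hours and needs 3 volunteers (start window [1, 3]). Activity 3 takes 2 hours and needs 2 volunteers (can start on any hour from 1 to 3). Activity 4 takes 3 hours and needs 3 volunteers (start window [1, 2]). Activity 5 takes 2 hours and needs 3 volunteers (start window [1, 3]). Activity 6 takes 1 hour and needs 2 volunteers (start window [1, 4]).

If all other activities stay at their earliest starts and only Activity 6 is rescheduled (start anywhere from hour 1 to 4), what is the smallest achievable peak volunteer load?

12

Activity 6@1: h1:14  h2:12  h3:3  h4:0 → peak 14
Activity 6@2: h1:12  h2:14  h3:3  h4:0 → peak 14
Activity 6@3: h1:12  h2:12  h3:5  h4:0 → peak 12
Activity 6@4: h1:12  h2:12  h3:3  h4:2 → peak 12
Best is Activity 6@3, peak 12.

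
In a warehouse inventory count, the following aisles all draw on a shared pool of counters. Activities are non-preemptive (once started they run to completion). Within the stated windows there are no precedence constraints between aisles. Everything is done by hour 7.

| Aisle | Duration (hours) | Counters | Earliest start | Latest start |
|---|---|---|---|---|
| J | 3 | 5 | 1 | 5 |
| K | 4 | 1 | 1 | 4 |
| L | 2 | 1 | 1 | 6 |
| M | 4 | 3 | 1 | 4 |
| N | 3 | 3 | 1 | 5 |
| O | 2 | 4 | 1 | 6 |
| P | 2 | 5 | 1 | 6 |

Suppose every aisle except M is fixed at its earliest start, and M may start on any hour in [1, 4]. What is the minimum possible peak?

M@1: h1:22  h2:22  h3:12  h4:4  h5:0  h6:0  h7:0 → peak 22
M@2: h1:19  h2:22  h3:12  h4:4  h5:3  h6:0  h7:0 → peak 22
M@3: h1:19  h2:19  h3:12  h4:4  h5:3  h6:3  h7:0 → peak 19
M@4: h1:19  h2:19  h3:9  h4:4  h5:3  h6:3  h7:3 → peak 19
Best is M@3, peak 19.

19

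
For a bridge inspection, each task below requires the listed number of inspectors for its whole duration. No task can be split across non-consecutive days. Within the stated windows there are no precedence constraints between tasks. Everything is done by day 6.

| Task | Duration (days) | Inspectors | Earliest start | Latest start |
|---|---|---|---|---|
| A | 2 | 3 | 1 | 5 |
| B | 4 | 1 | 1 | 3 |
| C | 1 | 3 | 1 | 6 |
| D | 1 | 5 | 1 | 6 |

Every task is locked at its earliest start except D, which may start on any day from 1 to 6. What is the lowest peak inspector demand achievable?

7

D@1: d1:12  d2:4  d3:1  d4:1  d5:0  d6:0 → peak 12
D@2: d1:7  d2:9  d3:1  d4:1  d5:0  d6:0 → peak 9
D@3: d1:7  d2:4  d3:6  d4:1  d5:0  d6:0 → peak 7
D@4: d1:7  d2:4  d3:1  d4:6  d5:0  d6:0 → peak 7
D@5: d1:7  d2:4  d3:1  d4:1  d5:5  d6:0 → peak 7
D@6: d1:7  d2:4  d3:1  d4:1  d5:0  d6:5 → peak 7
Best is D@3, peak 7.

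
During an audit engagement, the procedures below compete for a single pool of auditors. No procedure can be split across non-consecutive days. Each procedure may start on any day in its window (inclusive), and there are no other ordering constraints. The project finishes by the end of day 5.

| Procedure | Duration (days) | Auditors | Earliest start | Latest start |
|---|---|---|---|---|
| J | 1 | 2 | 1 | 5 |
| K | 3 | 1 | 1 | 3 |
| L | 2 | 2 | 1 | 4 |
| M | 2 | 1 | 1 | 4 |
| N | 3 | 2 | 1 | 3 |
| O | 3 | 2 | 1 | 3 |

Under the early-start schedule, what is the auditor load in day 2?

At early start, day 2 has: K, L, M, N, O.
Demand: 1 + 2 + 1 + 2 + 2 = 8.

8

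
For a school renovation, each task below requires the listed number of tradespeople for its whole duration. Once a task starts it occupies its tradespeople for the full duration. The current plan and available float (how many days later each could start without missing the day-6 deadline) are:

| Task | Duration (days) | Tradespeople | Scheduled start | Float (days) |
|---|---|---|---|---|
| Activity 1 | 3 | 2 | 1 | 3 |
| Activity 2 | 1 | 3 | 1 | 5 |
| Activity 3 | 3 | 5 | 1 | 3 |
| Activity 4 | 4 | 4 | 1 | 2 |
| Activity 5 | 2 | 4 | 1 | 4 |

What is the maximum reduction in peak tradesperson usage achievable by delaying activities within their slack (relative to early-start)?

9

Early-start peak: d1:18  d2:15  d3:11  d4:4  d5:0  d6:0 ⇒ 18.
Leveled (Activity 1@1, Activity 2@1, Activity 3@4, Activity 4@1, Activity 5@5): d1:9  d2:6  d3:6  d4:9  d5:9  d6:9 ⇒ 9.
Reduction 18 − 9 = 9.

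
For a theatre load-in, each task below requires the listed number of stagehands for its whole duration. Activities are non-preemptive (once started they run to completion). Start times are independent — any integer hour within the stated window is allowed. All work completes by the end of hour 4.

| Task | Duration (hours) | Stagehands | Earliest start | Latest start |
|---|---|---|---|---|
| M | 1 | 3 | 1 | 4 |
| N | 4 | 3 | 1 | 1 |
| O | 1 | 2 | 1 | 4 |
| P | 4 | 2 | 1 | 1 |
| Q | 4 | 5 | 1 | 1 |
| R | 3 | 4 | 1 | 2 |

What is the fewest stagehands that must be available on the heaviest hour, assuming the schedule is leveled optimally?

Early-start (M@1, N@1, O@1, P@1, Q@1, R@1) gives peak 19: h1:19  h2:14  h3:14  h4:10.
Shift R→2.
Schedule M@1, N@1, O@1, P@1, Q@1, R@2: h1:15  h2:14  h3:14  h4:14 — peak 15.
Total stagehand-hours = 57 over 4 hours ⇒ peak ≥ ⌈57/4⌉ = 15, so 15 is optimal.

15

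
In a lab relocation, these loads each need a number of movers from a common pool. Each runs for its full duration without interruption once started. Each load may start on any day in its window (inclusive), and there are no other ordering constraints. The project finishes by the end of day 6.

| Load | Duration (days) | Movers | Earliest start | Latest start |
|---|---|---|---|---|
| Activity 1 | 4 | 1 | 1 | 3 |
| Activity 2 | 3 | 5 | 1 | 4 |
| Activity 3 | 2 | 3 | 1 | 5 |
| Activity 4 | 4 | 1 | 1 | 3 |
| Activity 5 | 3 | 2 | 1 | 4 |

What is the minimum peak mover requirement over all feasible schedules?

Early-start (Activity 1@1, Activity 2@1, Activity 3@1, Activity 4@1, Activity 5@1) gives peak 12: d1:12  d2:12  d3:9  d4:2  d5:0  d6:0.
Shift Activity 3→4, Activity 5→4.
Schedule Activity 1@1, Activity 2@1, Activity 3@4, Activity 4@1, Activity 5@4: d1:7  d2:7  d3:7  d4:7  d5:5  d6:2 — peak 7.

7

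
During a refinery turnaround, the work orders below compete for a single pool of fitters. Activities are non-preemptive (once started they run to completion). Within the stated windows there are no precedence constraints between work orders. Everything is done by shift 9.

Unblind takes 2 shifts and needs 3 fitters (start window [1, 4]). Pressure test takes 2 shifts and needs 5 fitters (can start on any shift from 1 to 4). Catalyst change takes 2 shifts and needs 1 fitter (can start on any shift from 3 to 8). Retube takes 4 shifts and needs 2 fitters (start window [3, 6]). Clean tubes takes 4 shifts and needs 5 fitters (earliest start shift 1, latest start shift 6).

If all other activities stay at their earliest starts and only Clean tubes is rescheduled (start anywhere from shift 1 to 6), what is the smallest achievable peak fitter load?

Clean tubes@1: s1:13  s2:13  s3:8  s4:8  s5:2  s6:2  s7:0  s8:0  s9:0 → peak 13
Clean tubes@2: s1:8  s2:13  s3:8  s4:8  s5:7  s6:2  s7:0  s8:0  s9:0 → peak 13
Clean tubes@3: s1:8  s2:8  s3:8  s4:8  s5:7  s6:7  s7:0  s8:0  s9:0 → peak 8
Clean tubes@4: s1:8  s2:8  s3:3  s4:8  s5:7  s6:7  s7:5  s8:0  s9:0 → peak 8
Clean tubes@5: s1:8  s2:8  s3:3  s4:3  s5:7  s6:7  s7:5  s8:5  s9:0 → peak 8
Clean tubes@6: s1:8  s2:8  s3:3  s4:3  s5:2  s6:7  s7:5  s8:5  s9:5 → peak 8
Best is Clean tubes@3, peak 8.

8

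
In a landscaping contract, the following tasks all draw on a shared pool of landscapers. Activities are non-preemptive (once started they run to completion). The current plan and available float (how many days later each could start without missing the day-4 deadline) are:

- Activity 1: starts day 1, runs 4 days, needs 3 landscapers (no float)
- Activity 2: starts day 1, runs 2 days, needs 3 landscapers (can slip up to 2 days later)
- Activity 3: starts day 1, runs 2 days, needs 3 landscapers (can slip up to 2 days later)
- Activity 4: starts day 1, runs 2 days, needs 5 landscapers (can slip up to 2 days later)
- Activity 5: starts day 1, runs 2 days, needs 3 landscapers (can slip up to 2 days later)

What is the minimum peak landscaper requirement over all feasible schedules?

11

Early-start (Activity 1@1, Activity 2@1, Activity 3@1, Activity 4@1, Activity 5@1) gives peak 17: d1:17  d2:17  d3:3  d4:3.
Shift Activity 4→3, Activity 5→3.
Schedule Activity 1@1, Activity 2@1, Activity 3@1, Activity 4@3, Activity 5@3: d1:9  d2:9  d3:11  d4:11 — peak 11.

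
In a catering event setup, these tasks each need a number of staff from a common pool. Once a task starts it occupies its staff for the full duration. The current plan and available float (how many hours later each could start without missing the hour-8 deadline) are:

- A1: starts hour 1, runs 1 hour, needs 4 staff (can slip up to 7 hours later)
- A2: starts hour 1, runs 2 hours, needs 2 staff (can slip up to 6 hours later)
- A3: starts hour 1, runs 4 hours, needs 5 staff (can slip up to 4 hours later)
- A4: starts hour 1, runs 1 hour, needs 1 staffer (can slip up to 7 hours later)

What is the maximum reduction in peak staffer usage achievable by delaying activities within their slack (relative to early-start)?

7

Early-start peak: h1:12  h2:7  h3:5  h4:5  h5:0  h6:0  h7:0  h8:0 ⇒ 12.
Leveled (A1@1, A2@2, A3@4, A4@1): h1:5  h2:2  h3:2  h4:5  h5:5  h6:5  h7:5  h8:0 ⇒ 5.
Reduction 12 − 5 = 7.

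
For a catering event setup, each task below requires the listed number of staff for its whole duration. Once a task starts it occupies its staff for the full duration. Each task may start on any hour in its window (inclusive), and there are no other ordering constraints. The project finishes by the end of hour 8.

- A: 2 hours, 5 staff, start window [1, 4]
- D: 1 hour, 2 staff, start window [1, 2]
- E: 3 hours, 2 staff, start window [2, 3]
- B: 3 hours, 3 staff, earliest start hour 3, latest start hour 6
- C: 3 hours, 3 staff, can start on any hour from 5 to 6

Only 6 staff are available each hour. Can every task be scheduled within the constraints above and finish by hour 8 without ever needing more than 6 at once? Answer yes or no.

no

The minimum achievable peak is 7; 6 < 7, so no feasible schedule stays within the cap.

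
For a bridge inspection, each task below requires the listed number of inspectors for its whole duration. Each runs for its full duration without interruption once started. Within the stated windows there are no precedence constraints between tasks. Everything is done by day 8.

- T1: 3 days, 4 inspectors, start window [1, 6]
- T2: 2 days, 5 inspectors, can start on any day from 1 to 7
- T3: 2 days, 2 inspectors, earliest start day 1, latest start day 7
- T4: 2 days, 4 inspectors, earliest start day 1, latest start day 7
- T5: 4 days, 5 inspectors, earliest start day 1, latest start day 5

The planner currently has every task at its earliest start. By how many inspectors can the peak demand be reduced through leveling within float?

11

Early-start peak: d1:20  d2:20  d3:9  d4:5  d5:0  d6:0  d7:0  d8:0 ⇒ 20.
Leveled (T1@1, T2@1, T3@3, T4@4, T5@5): d1:9  d2:9  d3:6  d4:6  d5:9  d6:5  d7:5  d8:5 ⇒ 9.
Reduction 20 − 9 = 11.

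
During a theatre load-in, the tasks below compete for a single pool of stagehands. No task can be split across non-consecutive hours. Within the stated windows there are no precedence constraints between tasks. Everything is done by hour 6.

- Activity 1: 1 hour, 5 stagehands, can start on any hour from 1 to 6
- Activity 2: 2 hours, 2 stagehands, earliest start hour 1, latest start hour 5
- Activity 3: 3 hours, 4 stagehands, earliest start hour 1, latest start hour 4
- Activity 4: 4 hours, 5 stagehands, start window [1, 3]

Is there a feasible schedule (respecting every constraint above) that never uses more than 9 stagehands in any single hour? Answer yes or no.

yes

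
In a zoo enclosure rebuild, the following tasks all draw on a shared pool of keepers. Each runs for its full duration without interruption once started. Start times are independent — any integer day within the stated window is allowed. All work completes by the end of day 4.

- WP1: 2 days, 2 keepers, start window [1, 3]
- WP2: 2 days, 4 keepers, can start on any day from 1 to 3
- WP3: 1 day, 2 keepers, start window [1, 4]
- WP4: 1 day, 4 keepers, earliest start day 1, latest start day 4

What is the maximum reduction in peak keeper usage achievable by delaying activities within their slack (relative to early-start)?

6

Early-start peak: d1:12  d2:6  d3:0  d4:0 ⇒ 12.
Leveled (WP1@1, WP2@1, WP3@3, WP4@3): d1:6  d2:6  d3:6  d4:0 ⇒ 6.
Reduction 12 − 6 = 6.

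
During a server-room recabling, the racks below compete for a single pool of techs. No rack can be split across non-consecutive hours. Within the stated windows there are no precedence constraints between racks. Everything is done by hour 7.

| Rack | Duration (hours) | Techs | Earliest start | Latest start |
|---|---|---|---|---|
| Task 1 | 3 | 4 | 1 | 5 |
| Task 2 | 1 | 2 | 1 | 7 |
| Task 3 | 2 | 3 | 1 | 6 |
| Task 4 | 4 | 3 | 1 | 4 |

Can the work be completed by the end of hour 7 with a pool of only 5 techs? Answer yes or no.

The minimum achievable peak is 6; 5 < 6, so no feasible schedule stays within the cap.

no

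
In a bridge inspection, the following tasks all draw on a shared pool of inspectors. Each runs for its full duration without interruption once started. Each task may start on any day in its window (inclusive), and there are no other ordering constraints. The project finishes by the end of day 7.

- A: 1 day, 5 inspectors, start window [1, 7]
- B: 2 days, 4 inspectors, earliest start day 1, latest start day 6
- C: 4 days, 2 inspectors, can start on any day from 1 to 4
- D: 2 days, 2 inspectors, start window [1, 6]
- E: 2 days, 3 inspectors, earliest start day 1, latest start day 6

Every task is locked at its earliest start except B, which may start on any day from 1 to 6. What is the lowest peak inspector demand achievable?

12

B@1: d1:16  d2:11  d3:2  d4:2  d5:0  d6:0  d7:0 → peak 16
B@2: d1:12  d2:11  d3:6  d4:2  d5:0  d6:0  d7:0 → peak 12
B@3: d1:12  d2:7  d3:6  d4:6  d5:0  d6:0  d7:0 → peak 12
B@4: d1:12  d2:7  d3:2  d4:6  d5:4  d6:0  d7:0 → peak 12
B@5: d1:12  d2:7  d3:2  d4:2  d5:4  d6:4  d7:0 → peak 12
B@6: d1:12  d2:7  d3:2  d4:2  d5:0  d6:4  d7:4 → peak 12
Best is B@2, peak 12.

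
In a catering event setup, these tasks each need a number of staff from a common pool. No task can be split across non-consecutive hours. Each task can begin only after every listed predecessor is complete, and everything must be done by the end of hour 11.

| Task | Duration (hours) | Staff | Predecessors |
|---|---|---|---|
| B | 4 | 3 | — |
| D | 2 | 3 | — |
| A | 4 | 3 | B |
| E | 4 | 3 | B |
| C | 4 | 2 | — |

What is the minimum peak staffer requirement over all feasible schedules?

Early-start (B@1, D@1, A@5, E@5, C@1) gives peak 8: h1:8  h2:8  h3:5  h4:5  h5:6  h6:6  h7:6  h8:6  h9:0  h10:0  h11:0.
Shift E→7, C→3.
Schedule B@1, D@1, A@5, E@7, C@3: h1:6  h2:6  h3:5  h4:5  h5:5  h6:5  h7:6  h8:6  h9:3  h10:3  h11:0 — peak 6.

6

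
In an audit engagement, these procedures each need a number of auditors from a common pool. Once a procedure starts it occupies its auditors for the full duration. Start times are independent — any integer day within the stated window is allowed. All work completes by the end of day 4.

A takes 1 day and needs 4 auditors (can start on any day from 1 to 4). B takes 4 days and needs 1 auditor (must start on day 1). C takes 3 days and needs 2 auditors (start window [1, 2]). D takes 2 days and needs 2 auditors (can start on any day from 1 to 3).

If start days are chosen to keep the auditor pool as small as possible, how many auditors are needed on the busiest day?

5

Early-start (A@1, B@1, C@1, D@1) gives peak 9: d1:9  d2:5  d3:3  d4:1.
Shift C→2, D→2.
Schedule A@1, B@1, C@2, D@2: d1:5  d2:5  d3:5  d4:3 — peak 5.
Total auditor-days = 18 over 4 days ⇒ peak ≥ ⌈18/4⌉ = 5, so 5 is optimal.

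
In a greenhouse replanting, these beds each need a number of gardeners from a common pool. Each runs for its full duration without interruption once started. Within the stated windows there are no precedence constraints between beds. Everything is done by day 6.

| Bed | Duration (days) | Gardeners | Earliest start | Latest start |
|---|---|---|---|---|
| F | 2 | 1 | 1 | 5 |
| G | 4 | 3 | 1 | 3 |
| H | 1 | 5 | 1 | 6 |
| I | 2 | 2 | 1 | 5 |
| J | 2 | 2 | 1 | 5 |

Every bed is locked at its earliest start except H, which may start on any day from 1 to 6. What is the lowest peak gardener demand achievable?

8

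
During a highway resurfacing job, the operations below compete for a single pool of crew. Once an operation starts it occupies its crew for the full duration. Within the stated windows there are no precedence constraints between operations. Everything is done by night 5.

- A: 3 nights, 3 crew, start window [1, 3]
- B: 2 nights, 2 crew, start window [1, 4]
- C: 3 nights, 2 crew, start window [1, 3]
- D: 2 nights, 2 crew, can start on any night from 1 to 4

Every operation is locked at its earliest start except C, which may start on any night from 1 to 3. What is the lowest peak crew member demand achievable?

7

C@1: n1:9  n2:9  n3:5  n4:0  n5:0 → peak 9
C@2: n1:7  n2:9  n3:5  n4:2  n5:0 → peak 9
C@3: n1:7  n2:7  n3:5  n4:2  n5:2 → peak 7
Best is C@3, peak 7.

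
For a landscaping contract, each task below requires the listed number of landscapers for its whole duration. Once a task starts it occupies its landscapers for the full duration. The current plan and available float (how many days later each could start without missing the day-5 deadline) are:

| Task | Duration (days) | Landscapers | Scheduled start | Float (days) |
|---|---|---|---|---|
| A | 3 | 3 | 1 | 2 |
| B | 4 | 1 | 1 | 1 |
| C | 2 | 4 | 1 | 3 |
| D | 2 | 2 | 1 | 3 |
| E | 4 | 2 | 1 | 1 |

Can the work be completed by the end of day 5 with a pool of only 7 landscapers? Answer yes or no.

no

The minimum achievable peak is 8; 7 < 8, so no feasible schedule stays within the cap.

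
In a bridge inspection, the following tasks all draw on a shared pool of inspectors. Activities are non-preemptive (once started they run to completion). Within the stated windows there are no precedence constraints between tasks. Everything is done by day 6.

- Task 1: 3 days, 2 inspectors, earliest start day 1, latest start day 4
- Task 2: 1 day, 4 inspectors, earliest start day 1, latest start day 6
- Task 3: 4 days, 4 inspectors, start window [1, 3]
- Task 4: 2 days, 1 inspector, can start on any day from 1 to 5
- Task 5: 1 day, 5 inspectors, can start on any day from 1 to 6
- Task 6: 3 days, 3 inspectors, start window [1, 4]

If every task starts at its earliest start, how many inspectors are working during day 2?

10

At early start, day 2 has: Task 1, Task 3, Task 4, Task 6.
Demand: 2 + 4 + 1 + 3 = 10.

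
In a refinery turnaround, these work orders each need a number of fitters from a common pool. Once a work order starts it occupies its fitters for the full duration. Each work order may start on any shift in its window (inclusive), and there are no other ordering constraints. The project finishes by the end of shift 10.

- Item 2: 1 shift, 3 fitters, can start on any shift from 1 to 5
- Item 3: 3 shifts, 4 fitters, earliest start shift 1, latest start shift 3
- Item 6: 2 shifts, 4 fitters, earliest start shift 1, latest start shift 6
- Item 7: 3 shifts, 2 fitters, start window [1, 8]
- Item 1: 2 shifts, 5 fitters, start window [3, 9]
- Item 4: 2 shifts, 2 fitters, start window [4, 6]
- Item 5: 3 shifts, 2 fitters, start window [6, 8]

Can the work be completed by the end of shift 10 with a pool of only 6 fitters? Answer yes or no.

Schedule Item 2@1, Item 3@2, Item 6@5, Item 7@1, Item 1@9, Item 4@4, Item 5@6: s1:5  s2:6  s3:6  s4:6  s5:6  s6:6  s7:2  s8:2  s9:5  s10:5 — peak 6 ≤ 6.

yes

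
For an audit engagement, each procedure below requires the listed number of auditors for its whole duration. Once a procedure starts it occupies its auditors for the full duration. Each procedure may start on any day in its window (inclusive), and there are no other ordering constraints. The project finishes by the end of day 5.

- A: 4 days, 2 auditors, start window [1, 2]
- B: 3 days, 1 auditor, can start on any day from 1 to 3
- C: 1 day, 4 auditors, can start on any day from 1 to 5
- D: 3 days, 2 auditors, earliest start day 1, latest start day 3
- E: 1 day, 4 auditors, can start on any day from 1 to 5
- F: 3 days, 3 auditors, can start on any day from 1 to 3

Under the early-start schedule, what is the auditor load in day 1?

16

At early start, day 1 has: A, B, C, D, E, F.
Demand: 2 + 1 + 4 + 2 + 4 + 3 = 16.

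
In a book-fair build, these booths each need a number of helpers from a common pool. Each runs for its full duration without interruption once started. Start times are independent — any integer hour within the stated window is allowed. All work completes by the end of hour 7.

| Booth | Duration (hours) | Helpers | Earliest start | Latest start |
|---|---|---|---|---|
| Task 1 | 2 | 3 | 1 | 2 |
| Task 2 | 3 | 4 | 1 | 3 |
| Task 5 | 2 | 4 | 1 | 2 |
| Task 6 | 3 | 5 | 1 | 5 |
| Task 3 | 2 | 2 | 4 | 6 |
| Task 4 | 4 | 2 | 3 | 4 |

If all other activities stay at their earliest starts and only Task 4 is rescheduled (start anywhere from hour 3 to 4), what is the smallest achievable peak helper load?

16

Task 4@3: h1:16  h2:16  h3:11  h4:4  h5:4  h6:2  h7:0 → peak 16
Task 4@4: h1:16  h2:16  h3:9  h4:4  h5:4  h6:2  h7:2 → peak 16
Best is Task 4@3, peak 16.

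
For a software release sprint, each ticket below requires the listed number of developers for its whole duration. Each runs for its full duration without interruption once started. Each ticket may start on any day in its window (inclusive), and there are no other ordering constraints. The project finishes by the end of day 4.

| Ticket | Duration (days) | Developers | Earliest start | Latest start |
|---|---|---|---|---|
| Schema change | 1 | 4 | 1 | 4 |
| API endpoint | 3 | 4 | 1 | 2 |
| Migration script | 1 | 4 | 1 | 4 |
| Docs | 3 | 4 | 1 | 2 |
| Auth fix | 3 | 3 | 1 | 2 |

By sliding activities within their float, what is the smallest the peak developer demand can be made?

11

Early-start (Schema change@1, API endpoint@1, Migration script@1, Docs@1, Auth fix@1) gives peak 19: d1:19  d2:11  d3:11  d4:0.
Shift Migration script→4, Docs→2.
Schedule Schema change@1, API endpoint@1, Migration script@4, Docs@2, Auth fix@1: d1:11  d2:11  d3:11  d4:8 — peak 11.
Total developer-days = 41 over 4 days ⇒ peak ≥ ⌈41/4⌉ = 11, so 11 is optimal.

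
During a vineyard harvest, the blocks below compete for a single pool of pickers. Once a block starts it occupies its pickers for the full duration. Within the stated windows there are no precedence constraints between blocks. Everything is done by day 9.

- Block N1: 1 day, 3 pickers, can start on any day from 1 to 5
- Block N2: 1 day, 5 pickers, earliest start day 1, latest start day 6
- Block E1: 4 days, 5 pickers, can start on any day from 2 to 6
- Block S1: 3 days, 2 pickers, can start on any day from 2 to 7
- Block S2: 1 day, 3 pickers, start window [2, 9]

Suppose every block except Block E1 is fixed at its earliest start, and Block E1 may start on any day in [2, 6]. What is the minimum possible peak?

8

Block E1@2: d1:8  d2:10  d3:7  d4:7  d5:5  d6:0  d7:0  d8:0  d9:0 → peak 10
Block E1@3: d1:8  d2:5  d3:7  d4:7  d5:5  d6:5  d7:0  d8:0  d9:0 → peak 8
Block E1@4: d1:8  d2:5  d3:2  d4:7  d5:5  d6:5  d7:5  d8:0  d9:0 → peak 8
Block E1@5: d1:8  d2:5  d3:2  d4:2  d5:5  d6:5  d7:5  d8:5  d9:0 → peak 8
Block E1@6: d1:8  d2:5  d3:2  d4:2  d5:0  d6:5  d7:5  d8:5  d9:5 → peak 8
Best is Block E1@3, peak 8.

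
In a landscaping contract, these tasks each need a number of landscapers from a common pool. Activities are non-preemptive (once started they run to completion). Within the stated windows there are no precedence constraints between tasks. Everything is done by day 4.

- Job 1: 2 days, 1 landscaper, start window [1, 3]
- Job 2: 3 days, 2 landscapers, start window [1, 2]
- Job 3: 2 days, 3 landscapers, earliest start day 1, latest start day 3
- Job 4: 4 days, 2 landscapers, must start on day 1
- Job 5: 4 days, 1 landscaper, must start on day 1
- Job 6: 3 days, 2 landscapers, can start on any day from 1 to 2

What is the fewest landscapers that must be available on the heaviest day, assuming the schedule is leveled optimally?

10

Early-start (Job 1@1, Job 2@1, Job 3@1, Job 4@1, Job 5@1, Job 6@1) gives peak 11: d1:11  d2:11  d3:7  d4:3.
Shift Job 3→3.
Schedule Job 1@1, Job 2@1, Job 3@3, Job 4@1, Job 5@1, Job 6@1: d1:8  d2:8  d3:10  d4:6 — peak 10.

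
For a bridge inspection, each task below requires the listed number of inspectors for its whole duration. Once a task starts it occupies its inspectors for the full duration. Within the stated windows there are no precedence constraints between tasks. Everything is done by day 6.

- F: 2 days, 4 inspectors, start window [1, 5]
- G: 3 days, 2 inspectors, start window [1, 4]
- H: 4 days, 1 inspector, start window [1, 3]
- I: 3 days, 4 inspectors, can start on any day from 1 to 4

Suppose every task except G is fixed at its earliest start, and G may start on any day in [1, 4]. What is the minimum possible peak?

G@1: d1:11  d2:11  d3:7  d4:1  d5:0  d6:0 → peak 11
G@2: d1:9  d2:11  d3:7  d4:3  d5:0  d6:0 → peak 11
G@3: d1:9  d2:9  d3:7  d4:3  d5:2  d6:0 → peak 9
G@4: d1:9  d2:9  d3:5  d4:3  d5:2  d6:2 → peak 9
Best is G@3, peak 9.

9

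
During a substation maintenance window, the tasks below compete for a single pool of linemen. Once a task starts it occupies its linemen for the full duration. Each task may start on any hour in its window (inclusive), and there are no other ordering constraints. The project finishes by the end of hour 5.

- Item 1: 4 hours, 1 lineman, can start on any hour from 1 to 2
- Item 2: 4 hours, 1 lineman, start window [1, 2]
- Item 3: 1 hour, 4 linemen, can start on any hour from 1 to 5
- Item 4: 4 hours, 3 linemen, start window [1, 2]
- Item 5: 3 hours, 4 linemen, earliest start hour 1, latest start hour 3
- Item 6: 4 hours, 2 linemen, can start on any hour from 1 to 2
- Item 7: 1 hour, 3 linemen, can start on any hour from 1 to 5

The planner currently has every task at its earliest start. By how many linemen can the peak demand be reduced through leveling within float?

7

Early-start peak: h1:18  h2:11  h3:11  h4:7  h5:0 ⇒ 18.
Leveled (Item 1@1, Item 2@1, Item 3@1, Item 4@1, Item 5@2, Item 6@1, Item 7@5): h1:11  h2:11  h3:11  h4:11  h5:3 ⇒ 11.
Reduction 18 − 11 = 7.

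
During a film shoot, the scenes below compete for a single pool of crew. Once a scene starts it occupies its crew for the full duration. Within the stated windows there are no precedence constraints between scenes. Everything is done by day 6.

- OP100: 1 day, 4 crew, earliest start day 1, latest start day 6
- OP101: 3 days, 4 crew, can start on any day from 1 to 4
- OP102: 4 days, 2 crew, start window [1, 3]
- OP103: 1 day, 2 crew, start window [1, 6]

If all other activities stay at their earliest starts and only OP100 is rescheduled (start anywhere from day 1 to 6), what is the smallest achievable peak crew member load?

OP100@1: d1:12  d2:6  d3:6  d4:2  d5:0  d6:0 → peak 12
OP100@2: d1:8  d2:10  d3:6  d4:2  d5:0  d6:0 → peak 10
OP100@3: d1:8  d2:6  d3:10  d4:2  d5:0  d6:0 → peak 10
OP100@4: d1:8  d2:6  d3:6  d4:6  d5:0  d6:0 → peak 8
OP100@5: d1:8  d2:6  d3:6  d4:2  d5:4  d6:0 → peak 8
OP100@6: d1:8  d2:6  d3:6  d4:2  d5:0  d6:4 → peak 8
Best is OP100@4, peak 8.

8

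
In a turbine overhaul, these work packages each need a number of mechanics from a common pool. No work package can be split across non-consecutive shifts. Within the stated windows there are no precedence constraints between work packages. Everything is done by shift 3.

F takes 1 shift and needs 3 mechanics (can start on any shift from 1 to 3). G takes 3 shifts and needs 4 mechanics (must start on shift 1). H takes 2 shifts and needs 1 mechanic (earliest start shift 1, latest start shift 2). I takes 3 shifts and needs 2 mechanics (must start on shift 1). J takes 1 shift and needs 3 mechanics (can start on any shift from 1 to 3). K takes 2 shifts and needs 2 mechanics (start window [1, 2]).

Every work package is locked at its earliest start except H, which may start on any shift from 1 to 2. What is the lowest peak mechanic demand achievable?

H@1: s1:15  s2:9  s3:6 → peak 15
H@2: s1:14  s2:9  s3:7 → peak 14
Best is H@2, peak 14.

14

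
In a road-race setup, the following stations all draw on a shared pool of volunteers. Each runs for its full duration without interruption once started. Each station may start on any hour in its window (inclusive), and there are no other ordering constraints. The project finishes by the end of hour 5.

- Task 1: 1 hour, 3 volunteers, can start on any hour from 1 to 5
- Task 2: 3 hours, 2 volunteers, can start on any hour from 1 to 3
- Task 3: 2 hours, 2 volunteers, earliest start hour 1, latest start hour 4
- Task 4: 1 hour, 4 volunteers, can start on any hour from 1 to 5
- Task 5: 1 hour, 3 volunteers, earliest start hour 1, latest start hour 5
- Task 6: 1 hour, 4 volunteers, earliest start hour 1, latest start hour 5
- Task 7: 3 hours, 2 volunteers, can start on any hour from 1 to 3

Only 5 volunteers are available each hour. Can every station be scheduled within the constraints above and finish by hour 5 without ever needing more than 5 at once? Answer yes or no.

no

Total volunteer-hours = 30; over 5 hours the average is 30/5 > 5, so some hour must exceed 5.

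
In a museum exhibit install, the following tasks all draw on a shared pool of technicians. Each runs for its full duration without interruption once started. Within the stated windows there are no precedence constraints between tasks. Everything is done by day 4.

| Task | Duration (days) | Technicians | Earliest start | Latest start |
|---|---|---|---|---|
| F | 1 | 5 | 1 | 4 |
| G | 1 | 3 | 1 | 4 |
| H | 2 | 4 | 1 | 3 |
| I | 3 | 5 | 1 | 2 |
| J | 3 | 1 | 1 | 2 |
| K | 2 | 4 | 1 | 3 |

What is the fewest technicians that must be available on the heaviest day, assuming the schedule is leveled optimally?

Early-start (F@1, G@1, H@1, I@1, J@1, K@1) gives peak 22: d1:22  d2:14  d3:6  d4:0.
Shift I→2, J→2, K→3.
Schedule F@1, G@1, H@1, I@2, J@2, K@3: d1:12  d2:10  d3:10  d4:10 — peak 12.

12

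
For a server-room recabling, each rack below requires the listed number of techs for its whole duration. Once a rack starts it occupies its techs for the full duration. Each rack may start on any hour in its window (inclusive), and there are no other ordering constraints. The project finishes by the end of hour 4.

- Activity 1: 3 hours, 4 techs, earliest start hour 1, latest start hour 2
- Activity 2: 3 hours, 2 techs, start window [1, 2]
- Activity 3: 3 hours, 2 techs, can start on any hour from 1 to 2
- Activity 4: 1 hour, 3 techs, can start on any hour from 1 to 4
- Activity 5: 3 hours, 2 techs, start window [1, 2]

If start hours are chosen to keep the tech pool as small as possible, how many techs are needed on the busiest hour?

Early-start (Activity 1@1, Activity 2@1, Activity 3@1, Activity 4@1, Activity 5@1) gives peak 13: h1:13  h2:10  h3:10  h4:0.
Shift Activity 4→4.
Schedule Activity 1@1, Activity 2@1, Activity 3@1, Activity 4@4, Activity 5@1: h1:10  h2:10  h3:10  h4:3 — peak 10.

10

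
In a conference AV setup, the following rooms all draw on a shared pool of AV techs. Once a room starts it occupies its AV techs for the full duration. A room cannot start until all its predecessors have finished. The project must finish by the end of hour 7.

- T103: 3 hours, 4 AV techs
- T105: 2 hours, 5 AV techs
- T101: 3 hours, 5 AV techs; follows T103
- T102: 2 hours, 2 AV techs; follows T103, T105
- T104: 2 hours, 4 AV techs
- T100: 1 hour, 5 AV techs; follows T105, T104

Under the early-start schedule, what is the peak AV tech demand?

13

Early-start schedule: T103@1, T105@1, T101@4, T102@4, T104@1, T100@3.
Load per hour: hour 1: 13, hour 2: 13, hour 3: 9, hour 4: 7, hour 5: 7, hour 6: 5, hour 7: 0.
Peak is 13.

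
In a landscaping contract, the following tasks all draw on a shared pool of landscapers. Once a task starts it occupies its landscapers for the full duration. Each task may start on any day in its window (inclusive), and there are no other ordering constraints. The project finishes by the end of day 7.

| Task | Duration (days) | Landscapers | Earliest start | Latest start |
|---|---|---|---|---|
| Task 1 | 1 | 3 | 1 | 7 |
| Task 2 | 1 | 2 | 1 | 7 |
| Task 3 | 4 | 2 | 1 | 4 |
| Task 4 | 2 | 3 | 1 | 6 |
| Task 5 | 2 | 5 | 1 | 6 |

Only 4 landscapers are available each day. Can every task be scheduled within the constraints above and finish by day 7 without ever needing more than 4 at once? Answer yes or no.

Total landscaper-days = 29; over 7 days the average is 29/7 > 4, so some day must exceed 4.

no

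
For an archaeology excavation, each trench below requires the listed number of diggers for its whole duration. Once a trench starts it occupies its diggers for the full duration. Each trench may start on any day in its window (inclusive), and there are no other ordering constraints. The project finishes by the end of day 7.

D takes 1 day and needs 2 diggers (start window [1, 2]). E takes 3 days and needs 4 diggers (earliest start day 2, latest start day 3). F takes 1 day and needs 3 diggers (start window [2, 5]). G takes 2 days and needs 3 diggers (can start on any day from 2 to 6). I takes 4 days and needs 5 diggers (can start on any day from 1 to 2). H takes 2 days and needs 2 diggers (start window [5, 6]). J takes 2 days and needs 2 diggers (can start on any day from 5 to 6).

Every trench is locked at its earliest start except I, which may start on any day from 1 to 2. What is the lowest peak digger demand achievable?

I@1: d1:7  d2:15  d3:12  d4:9  d5:4  d6:4  d7:0 → peak 15
I@2: d1:2  d2:15  d3:12  d4:9  d5:9  d6:4  d7:0 → peak 15
Best is I@1, peak 15.

15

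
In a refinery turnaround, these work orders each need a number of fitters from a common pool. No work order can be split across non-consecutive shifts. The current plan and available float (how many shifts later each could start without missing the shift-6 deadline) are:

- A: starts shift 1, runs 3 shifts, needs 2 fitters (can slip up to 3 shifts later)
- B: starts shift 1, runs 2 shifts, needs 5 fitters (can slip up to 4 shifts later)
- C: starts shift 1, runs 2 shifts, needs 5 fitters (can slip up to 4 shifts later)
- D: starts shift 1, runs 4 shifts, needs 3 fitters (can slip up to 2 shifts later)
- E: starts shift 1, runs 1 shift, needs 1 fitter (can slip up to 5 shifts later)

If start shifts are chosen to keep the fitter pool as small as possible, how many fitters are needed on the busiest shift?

Early-start (A@1, B@1, C@1, D@1, E@1) gives peak 16: s1:16  s2:15  s3:5  s4:3  s5:0  s6:0.
Shift C→4, D→3.
Schedule A@1, B@1, C@4, D@3, E@1: s1:8  s2:7  s3:5  s4:8  s5:8  s6:3 — peak 8.

8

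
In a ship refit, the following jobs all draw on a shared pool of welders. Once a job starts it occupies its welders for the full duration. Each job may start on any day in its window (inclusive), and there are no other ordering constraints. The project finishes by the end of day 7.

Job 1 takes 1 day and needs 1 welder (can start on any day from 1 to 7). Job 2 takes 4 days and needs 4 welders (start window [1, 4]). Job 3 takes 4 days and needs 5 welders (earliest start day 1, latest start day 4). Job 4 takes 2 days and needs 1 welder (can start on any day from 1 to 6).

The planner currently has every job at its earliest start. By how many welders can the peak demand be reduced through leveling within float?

Early-start peak: d1:11  d2:10  d3:9  d4:9  d5:0  d6:0  d7:0 ⇒ 11.
Leveled (Job 1@1, Job 2@1, Job 3@2, Job 4@5): d1:5  d2:9  d3:9  d4:9  d5:6  d6:1  d7:0 ⇒ 9.
Reduction 11 − 9 = 2.

2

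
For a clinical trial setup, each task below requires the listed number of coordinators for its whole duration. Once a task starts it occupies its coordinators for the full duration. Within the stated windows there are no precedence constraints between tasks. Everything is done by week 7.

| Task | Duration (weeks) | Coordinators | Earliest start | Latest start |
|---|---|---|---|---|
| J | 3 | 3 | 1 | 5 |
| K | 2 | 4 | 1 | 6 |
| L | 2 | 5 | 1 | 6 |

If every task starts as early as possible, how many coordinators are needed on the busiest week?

12

Early-start schedule: J@1, K@1, L@1.
Load per week: week 1: 12, week 2: 12, week 3: 3, week 4: 0, week 5: 0, week 6: 0, week 7: 0.
Peak is 12.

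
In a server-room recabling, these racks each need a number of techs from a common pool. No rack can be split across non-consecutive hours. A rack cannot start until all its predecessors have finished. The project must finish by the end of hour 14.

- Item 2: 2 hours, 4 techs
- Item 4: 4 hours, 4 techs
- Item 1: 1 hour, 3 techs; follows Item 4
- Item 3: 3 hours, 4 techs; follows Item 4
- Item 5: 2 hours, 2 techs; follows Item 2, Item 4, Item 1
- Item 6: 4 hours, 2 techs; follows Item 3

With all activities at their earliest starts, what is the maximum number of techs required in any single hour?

8

Early-start schedule: Item 2@1, Item 4@1, Item 1@5, Item 3@5, Item 5@6, Item 6@8.
Load per hour: hour 1: 8, hour 2: 8, hour 3: 4, hour 4: 4, hour 5: 7, hour 6: 6, hour 7: 6, hour 8: 2, hour 9: 2, hour 10: 2, hour 11: 2, hour 12: 0, hour 13: 0, hour 14: 0.
Peak is 8.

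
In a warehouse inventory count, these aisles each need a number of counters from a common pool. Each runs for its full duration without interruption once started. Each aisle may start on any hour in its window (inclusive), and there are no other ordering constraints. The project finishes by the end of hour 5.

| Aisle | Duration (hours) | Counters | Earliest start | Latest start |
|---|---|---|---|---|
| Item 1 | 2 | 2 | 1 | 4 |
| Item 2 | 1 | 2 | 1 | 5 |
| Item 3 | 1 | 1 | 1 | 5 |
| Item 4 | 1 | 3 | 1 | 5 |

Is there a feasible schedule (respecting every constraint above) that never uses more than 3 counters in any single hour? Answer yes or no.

Schedule Item 1@1, Item 2@3, Item 3@1, Item 4@4: h1:3  h2:2  h3:2  h4:3  h5:0 — peak 3 ≤ 3.

yes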